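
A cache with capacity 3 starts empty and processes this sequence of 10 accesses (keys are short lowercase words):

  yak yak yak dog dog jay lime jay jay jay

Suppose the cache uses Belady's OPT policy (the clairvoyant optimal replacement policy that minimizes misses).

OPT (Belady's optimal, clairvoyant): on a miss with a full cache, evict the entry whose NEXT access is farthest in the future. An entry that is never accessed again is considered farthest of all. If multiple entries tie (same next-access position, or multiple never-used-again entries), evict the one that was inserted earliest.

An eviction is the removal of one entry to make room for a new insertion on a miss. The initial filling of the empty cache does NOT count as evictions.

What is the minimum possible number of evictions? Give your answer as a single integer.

Answer: 1

Derivation:
OPT (Belady) simulation (capacity=3):
  1. access yak: MISS. Cache: [yak]
  2. access yak: HIT. Next use of yak: step 3. Cache: [yak]
  3. access yak: HIT. Next use of yak: never. Cache: [yak]
  4. access dog: MISS. Cache: [yak dog]
  5. access dog: HIT. Next use of dog: never. Cache: [yak dog]
  6. access jay: MISS. Cache: [yak dog jay]
  7. access lime: MISS, evict yak (next use: never). Cache: [dog jay lime]
  8. access jay: HIT. Next use of jay: step 9. Cache: [dog jay lime]
  9. access jay: HIT. Next use of jay: step 10. Cache: [dog jay lime]
  10. access jay: HIT. Next use of jay: never. Cache: [dog jay lime]
Total: 6 hits, 4 misses, 1 evictions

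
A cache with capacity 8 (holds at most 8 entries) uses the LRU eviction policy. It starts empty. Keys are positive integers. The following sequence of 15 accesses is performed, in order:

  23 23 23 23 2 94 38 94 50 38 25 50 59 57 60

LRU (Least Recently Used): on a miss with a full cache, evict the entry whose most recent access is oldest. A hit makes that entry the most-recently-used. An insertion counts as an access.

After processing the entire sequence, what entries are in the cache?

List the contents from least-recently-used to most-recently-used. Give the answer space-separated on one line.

Answer: 2 94 38 25 50 59 57 60

Derivation:
LRU simulation (capacity=8):
  1. access 23: MISS. Cache (LRU->MRU): [23]
  2. access 23: HIT. Cache (LRU->MRU): [23]
  3. access 23: HIT. Cache (LRU->MRU): [23]
  4. access 23: HIT. Cache (LRU->MRU): [23]
  5. access 2: MISS. Cache (LRU->MRU): [23 2]
  6. access 94: MISS. Cache (LRU->MRU): [23 2 94]
  7. access 38: MISS. Cache (LRU->MRU): [23 2 94 38]
  8. access 94: HIT. Cache (LRU->MRU): [23 2 38 94]
  9. access 50: MISS. Cache (LRU->MRU): [23 2 38 94 50]
  10. access 38: HIT. Cache (LRU->MRU): [23 2 94 50 38]
  11. access 25: MISS. Cache (LRU->MRU): [23 2 94 50 38 25]
  12. access 50: HIT. Cache (LRU->MRU): [23 2 94 38 25 50]
  13. access 59: MISS. Cache (LRU->MRU): [23 2 94 38 25 50 59]
  14. access 57: MISS. Cache (LRU->MRU): [23 2 94 38 25 50 59 57]
  15. access 60: MISS, evict 23. Cache (LRU->MRU): [2 94 38 25 50 59 57 60]
Total: 6 hits, 9 misses, 1 evictions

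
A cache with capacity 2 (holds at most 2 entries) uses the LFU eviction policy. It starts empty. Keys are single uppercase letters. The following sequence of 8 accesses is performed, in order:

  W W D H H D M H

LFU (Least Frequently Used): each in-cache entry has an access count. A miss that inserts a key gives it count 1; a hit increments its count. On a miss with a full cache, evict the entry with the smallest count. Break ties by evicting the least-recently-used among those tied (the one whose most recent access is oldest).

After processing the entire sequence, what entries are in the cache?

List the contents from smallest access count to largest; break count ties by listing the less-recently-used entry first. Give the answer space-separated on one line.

LFU simulation (capacity=2):
  1. access W: MISS. Cache: [W(c=1)]
  2. access W: HIT, count now 2. Cache: [W(c=2)]
  3. access D: MISS. Cache: [D(c=1) W(c=2)]
  4. access H: MISS, evict D(c=1). Cache: [H(c=1) W(c=2)]
  5. access H: HIT, count now 2. Cache: [W(c=2) H(c=2)]
  6. access D: MISS, evict W(c=2). Cache: [D(c=1) H(c=2)]
  7. access M: MISS, evict D(c=1). Cache: [M(c=1) H(c=2)]
  8. access H: HIT, count now 3. Cache: [M(c=1) H(c=3)]
Total: 3 hits, 5 misses, 3 evictions

Answer: M H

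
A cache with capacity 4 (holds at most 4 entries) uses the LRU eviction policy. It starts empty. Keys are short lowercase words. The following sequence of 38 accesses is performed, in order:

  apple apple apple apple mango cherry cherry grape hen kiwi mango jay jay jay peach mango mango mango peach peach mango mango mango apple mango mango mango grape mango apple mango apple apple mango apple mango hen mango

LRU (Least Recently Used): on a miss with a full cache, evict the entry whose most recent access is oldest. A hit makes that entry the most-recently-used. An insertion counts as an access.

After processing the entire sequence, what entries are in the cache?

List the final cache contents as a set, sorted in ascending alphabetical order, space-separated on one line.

Answer: apple grape hen mango

Derivation:
LRU simulation (capacity=4):
  1. access apple: MISS. Cache (LRU->MRU): [apple]
  2. access apple: HIT. Cache (LRU->MRU): [apple]
  3. access apple: HIT. Cache (LRU->MRU): [apple]
  4. access apple: HIT. Cache (LRU->MRU): [apple]
  5. access mango: MISS. Cache (LRU->MRU): [apple mango]
  6. access cherry: MISS. Cache (LRU->MRU): [apple mango cherry]
  7. access cherry: HIT. Cache (LRU->MRU): [apple mango cherry]
  8. access grape: MISS. Cache (LRU->MRU): [apple mango cherry grape]
  9. access hen: MISS, evict apple. Cache (LRU->MRU): [mango cherry grape hen]
  10. access kiwi: MISS, evict mango. Cache (LRU->MRU): [cherry grape hen kiwi]
  11. access mango: MISS, evict cherry. Cache (LRU->MRU): [grape hen kiwi mango]
  12. access jay: MISS, evict grape. Cache (LRU->MRU): [hen kiwi mango jay]
  13. access jay: HIT. Cache (LRU->MRU): [hen kiwi mango jay]
  14. access jay: HIT. Cache (LRU->MRU): [hen kiwi mango jay]
  15. access peach: MISS, evict hen. Cache (LRU->MRU): [kiwi mango jay peach]
  16. access mango: HIT. Cache (LRU->MRU): [kiwi jay peach mango]
  17. access mango: HIT. Cache (LRU->MRU): [kiwi jay peach mango]
  18. access mango: HIT. Cache (LRU->MRU): [kiwi jay peach mango]
  19. access peach: HIT. Cache (LRU->MRU): [kiwi jay mango peach]
  20. access peach: HIT. Cache (LRU->MRU): [kiwi jay mango peach]
  21. access mango: HIT. Cache (LRU->MRU): [kiwi jay peach mango]
  22. access mango: HIT. Cache (LRU->MRU): [kiwi jay peach mango]
  23. access mango: HIT. Cache (LRU->MRU): [kiwi jay peach mango]
  24. access apple: MISS, evict kiwi. Cache (LRU->MRU): [jay peach mango apple]
  25. access mango: HIT. Cache (LRU->MRU): [jay peach apple mango]
  26. access mango: HIT. Cache (LRU->MRU): [jay peach apple mango]
  27. access mango: HIT. Cache (LRU->MRU): [jay peach apple mango]
  28. access grape: MISS, evict jay. Cache (LRU->MRU): [peach apple mango grape]
  29. access mango: HIT. Cache (LRU->MRU): [peach apple grape mango]
  30. access apple: HIT. Cache (LRU->MRU): [peach grape mango apple]
  31. access mango: HIT. Cache (LRU->MRU): [peach grape apple mango]
  32. access apple: HIT. Cache (LRU->MRU): [peach grape mango apple]
  33. access apple: HIT. Cache (LRU->MRU): [peach grape mango apple]
  34. access mango: HIT. Cache (LRU->MRU): [peach grape apple mango]
  35. access apple: HIT. Cache (LRU->MRU): [peach grape mango apple]
  36. access mango: HIT. Cache (LRU->MRU): [peach grape apple mango]
  37. access hen: MISS, evict peach. Cache (LRU->MRU): [grape apple mango hen]
  38. access mango: HIT. Cache (LRU->MRU): [grape apple hen mango]
Total: 26 hits, 12 misses, 8 evictions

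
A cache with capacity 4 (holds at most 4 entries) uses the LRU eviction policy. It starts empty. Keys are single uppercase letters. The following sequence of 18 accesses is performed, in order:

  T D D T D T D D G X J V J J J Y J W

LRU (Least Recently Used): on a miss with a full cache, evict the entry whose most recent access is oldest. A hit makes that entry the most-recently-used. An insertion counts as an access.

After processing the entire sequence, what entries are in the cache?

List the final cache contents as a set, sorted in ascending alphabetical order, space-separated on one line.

Answer: J V W Y

Derivation:
LRU simulation (capacity=4):
  1. access T: MISS. Cache (LRU->MRU): [T]
  2. access D: MISS. Cache (LRU->MRU): [T D]
  3. access D: HIT. Cache (LRU->MRU): [T D]
  4. access T: HIT. Cache (LRU->MRU): [D T]
  5. access D: HIT. Cache (LRU->MRU): [T D]
  6. access T: HIT. Cache (LRU->MRU): [D T]
  7. access D: HIT. Cache (LRU->MRU): [T D]
  8. access D: HIT. Cache (LRU->MRU): [T D]
  9. access G: MISS. Cache (LRU->MRU): [T D G]
  10. access X: MISS. Cache (LRU->MRU): [T D G X]
  11. access J: MISS, evict T. Cache (LRU->MRU): [D G X J]
  12. access V: MISS, evict D. Cache (LRU->MRU): [G X J V]
  13. access J: HIT. Cache (LRU->MRU): [G X V J]
  14. access J: HIT. Cache (LRU->MRU): [G X V J]
  15. access J: HIT. Cache (LRU->MRU): [G X V J]
  16. access Y: MISS, evict G. Cache (LRU->MRU): [X V J Y]
  17. access J: HIT. Cache (LRU->MRU): [X V Y J]
  18. access W: MISS, evict X. Cache (LRU->MRU): [V Y J W]
Total: 10 hits, 8 misses, 4 evictions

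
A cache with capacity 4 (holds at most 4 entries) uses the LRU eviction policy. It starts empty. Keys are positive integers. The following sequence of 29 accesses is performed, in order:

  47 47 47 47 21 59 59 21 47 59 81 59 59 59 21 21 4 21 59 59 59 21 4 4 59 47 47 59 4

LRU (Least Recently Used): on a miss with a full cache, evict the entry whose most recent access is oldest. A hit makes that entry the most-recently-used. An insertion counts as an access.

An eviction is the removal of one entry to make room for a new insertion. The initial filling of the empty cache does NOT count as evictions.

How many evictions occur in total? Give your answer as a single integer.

LRU simulation (capacity=4):
  1. access 47: MISS. Cache (LRU->MRU): [47]
  2. access 47: HIT. Cache (LRU->MRU): [47]
  3. access 47: HIT. Cache (LRU->MRU): [47]
  4. access 47: HIT. Cache (LRU->MRU): [47]
  5. access 21: MISS. Cache (LRU->MRU): [47 21]
  6. access 59: MISS. Cache (LRU->MRU): [47 21 59]
  7. access 59: HIT. Cache (LRU->MRU): [47 21 59]
  8. access 21: HIT. Cache (LRU->MRU): [47 59 21]
  9. access 47: HIT. Cache (LRU->MRU): [59 21 47]
  10. access 59: HIT. Cache (LRU->MRU): [21 47 59]
  11. access 81: MISS. Cache (LRU->MRU): [21 47 59 81]
  12. access 59: HIT. Cache (LRU->MRU): [21 47 81 59]
  13. access 59: HIT. Cache (LRU->MRU): [21 47 81 59]
  14. access 59: HIT. Cache (LRU->MRU): [21 47 81 59]
  15. access 21: HIT. Cache (LRU->MRU): [47 81 59 21]
  16. access 21: HIT. Cache (LRU->MRU): [47 81 59 21]
  17. access 4: MISS, evict 47. Cache (LRU->MRU): [81 59 21 4]
  18. access 21: HIT. Cache (LRU->MRU): [81 59 4 21]
  19. access 59: HIT. Cache (LRU->MRU): [81 4 21 59]
  20. access 59: HIT. Cache (LRU->MRU): [81 4 21 59]
  21. access 59: HIT. Cache (LRU->MRU): [81 4 21 59]
  22. access 21: HIT. Cache (LRU->MRU): [81 4 59 21]
  23. access 4: HIT. Cache (LRU->MRU): [81 59 21 4]
  24. access 4: HIT. Cache (LRU->MRU): [81 59 21 4]
  25. access 59: HIT. Cache (LRU->MRU): [81 21 4 59]
  26. access 47: MISS, evict 81. Cache (LRU->MRU): [21 4 59 47]
  27. access 47: HIT. Cache (LRU->MRU): [21 4 59 47]
  28. access 59: HIT. Cache (LRU->MRU): [21 4 47 59]
  29. access 4: HIT. Cache (LRU->MRU): [21 47 59 4]
Total: 23 hits, 6 misses, 2 evictions

Answer: 2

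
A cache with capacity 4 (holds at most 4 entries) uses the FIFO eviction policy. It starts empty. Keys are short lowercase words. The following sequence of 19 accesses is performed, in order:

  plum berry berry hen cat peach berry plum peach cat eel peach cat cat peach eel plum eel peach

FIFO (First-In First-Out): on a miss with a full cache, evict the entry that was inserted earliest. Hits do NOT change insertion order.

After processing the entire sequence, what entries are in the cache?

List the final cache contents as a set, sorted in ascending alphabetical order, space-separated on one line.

FIFO simulation (capacity=4):
  1. access plum: MISS. Cache (old->new): [plum]
  2. access berry: MISS. Cache (old->new): [plum berry]
  3. access berry: HIT. Cache (old->new): [plum berry]
  4. access hen: MISS. Cache (old->new): [plum berry hen]
  5. access cat: MISS. Cache (old->new): [plum berry hen cat]
  6. access peach: MISS, evict plum. Cache (old->new): [berry hen cat peach]
  7. access berry: HIT. Cache (old->new): [berry hen cat peach]
  8. access plum: MISS, evict berry. Cache (old->new): [hen cat peach plum]
  9. access peach: HIT. Cache (old->new): [hen cat peach plum]
  10. access cat: HIT. Cache (old->new): [hen cat peach plum]
  11. access eel: MISS, evict hen. Cache (old->new): [cat peach plum eel]
  12. access peach: HIT. Cache (old->new): [cat peach plum eel]
  13. access cat: HIT. Cache (old->new): [cat peach plum eel]
  14. access cat: HIT. Cache (old->new): [cat peach plum eel]
  15. access peach: HIT. Cache (old->new): [cat peach plum eel]
  16. access eel: HIT. Cache (old->new): [cat peach plum eel]
  17. access plum: HIT. Cache (old->new): [cat peach plum eel]
  18. access eel: HIT. Cache (old->new): [cat peach plum eel]
  19. access peach: HIT. Cache (old->new): [cat peach plum eel]
Total: 12 hits, 7 misses, 3 evictions

Answer: cat eel peach plum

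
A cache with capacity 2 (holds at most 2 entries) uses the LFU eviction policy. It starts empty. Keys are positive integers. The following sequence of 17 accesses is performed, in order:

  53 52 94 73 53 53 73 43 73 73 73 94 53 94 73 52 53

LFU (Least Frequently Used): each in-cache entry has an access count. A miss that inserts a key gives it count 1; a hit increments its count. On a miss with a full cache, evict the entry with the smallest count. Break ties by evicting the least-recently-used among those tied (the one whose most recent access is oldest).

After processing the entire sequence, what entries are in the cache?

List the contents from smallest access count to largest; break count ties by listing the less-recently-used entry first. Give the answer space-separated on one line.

LFU simulation (capacity=2):
  1. access 53: MISS. Cache: [53(c=1)]
  2. access 52: MISS. Cache: [53(c=1) 52(c=1)]
  3. access 94: MISS, evict 53(c=1). Cache: [52(c=1) 94(c=1)]
  4. access 73: MISS, evict 52(c=1). Cache: [94(c=1) 73(c=1)]
  5. access 53: MISS, evict 94(c=1). Cache: [73(c=1) 53(c=1)]
  6. access 53: HIT, count now 2. Cache: [73(c=1) 53(c=2)]
  7. access 73: HIT, count now 2. Cache: [53(c=2) 73(c=2)]
  8. access 43: MISS, evict 53(c=2). Cache: [43(c=1) 73(c=2)]
  9. access 73: HIT, count now 3. Cache: [43(c=1) 73(c=3)]
  10. access 73: HIT, count now 4. Cache: [43(c=1) 73(c=4)]
  11. access 73: HIT, count now 5. Cache: [43(c=1) 73(c=5)]
  12. access 94: MISS, evict 43(c=1). Cache: [94(c=1) 73(c=5)]
  13. access 53: MISS, evict 94(c=1). Cache: [53(c=1) 73(c=5)]
  14. access 94: MISS, evict 53(c=1). Cache: [94(c=1) 73(c=5)]
  15. access 73: HIT, count now 6. Cache: [94(c=1) 73(c=6)]
  16. access 52: MISS, evict 94(c=1). Cache: [52(c=1) 73(c=6)]
  17. access 53: MISS, evict 52(c=1). Cache: [53(c=1) 73(c=6)]
Total: 6 hits, 11 misses, 9 evictions

Answer: 53 73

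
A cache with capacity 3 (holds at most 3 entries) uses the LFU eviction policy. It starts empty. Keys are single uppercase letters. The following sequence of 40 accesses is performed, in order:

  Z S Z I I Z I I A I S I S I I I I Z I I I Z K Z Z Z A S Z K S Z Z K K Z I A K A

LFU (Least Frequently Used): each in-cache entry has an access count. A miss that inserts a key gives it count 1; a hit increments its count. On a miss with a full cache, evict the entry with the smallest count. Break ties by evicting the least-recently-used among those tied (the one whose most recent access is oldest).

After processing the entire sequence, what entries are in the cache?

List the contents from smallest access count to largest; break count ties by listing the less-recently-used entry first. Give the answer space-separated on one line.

Answer: A Z I

Derivation:
LFU simulation (capacity=3):
  1. access Z: MISS. Cache: [Z(c=1)]
  2. access S: MISS. Cache: [Z(c=1) S(c=1)]
  3. access Z: HIT, count now 2. Cache: [S(c=1) Z(c=2)]
  4. access I: MISS. Cache: [S(c=1) I(c=1) Z(c=2)]
  5. access I: HIT, count now 2. Cache: [S(c=1) Z(c=2) I(c=2)]
  6. access Z: HIT, count now 3. Cache: [S(c=1) I(c=2) Z(c=3)]
  7. access I: HIT, count now 3. Cache: [S(c=1) Z(c=3) I(c=3)]
  8. access I: HIT, count now 4. Cache: [S(c=1) Z(c=3) I(c=4)]
  9. access A: MISS, evict S(c=1). Cache: [A(c=1) Z(c=3) I(c=4)]
  10. access I: HIT, count now 5. Cache: [A(c=1) Z(c=3) I(c=5)]
  11. access S: MISS, evict A(c=1). Cache: [S(c=1) Z(c=3) I(c=5)]
  12. access I: HIT, count now 6. Cache: [S(c=1) Z(c=3) I(c=6)]
  13. access S: HIT, count now 2. Cache: [S(c=2) Z(c=3) I(c=6)]
  14. access I: HIT, count now 7. Cache: [S(c=2) Z(c=3) I(c=7)]
  15. access I: HIT, count now 8. Cache: [S(c=2) Z(c=3) I(c=8)]
  16. access I: HIT, count now 9. Cache: [S(c=2) Z(c=3) I(c=9)]
  17. access I: HIT, count now 10. Cache: [S(c=2) Z(c=3) I(c=10)]
  18. access Z: HIT, count now 4. Cache: [S(c=2) Z(c=4) I(c=10)]
  19. access I: HIT, count now 11. Cache: [S(c=2) Z(c=4) I(c=11)]
  20. access I: HIT, count now 12. Cache: [S(c=2) Z(c=4) I(c=12)]
  21. access I: HIT, count now 13. Cache: [S(c=2) Z(c=4) I(c=13)]
  22. access Z: HIT, count now 5. Cache: [S(c=2) Z(c=5) I(c=13)]
  23. access K: MISS, evict S(c=2). Cache: [K(c=1) Z(c=5) I(c=13)]
  24. access Z: HIT, count now 6. Cache: [K(c=1) Z(c=6) I(c=13)]
  25. access Z: HIT, count now 7. Cache: [K(c=1) Z(c=7) I(c=13)]
  26. access Z: HIT, count now 8. Cache: [K(c=1) Z(c=8) I(c=13)]
  27. access A: MISS, evict K(c=1). Cache: [A(c=1) Z(c=8) I(c=13)]
  28. access S: MISS, evict A(c=1). Cache: [S(c=1) Z(c=8) I(c=13)]
  29. access Z: HIT, count now 9. Cache: [S(c=1) Z(c=9) I(c=13)]
  30. access K: MISS, evict S(c=1). Cache: [K(c=1) Z(c=9) I(c=13)]
  31. access S: MISS, evict K(c=1). Cache: [S(c=1) Z(c=9) I(c=13)]
  32. access Z: HIT, count now 10. Cache: [S(c=1) Z(c=10) I(c=13)]
  33. access Z: HIT, count now 11. Cache: [S(c=1) Z(c=11) I(c=13)]
  34. access K: MISS, evict S(c=1). Cache: [K(c=1) Z(c=11) I(c=13)]
  35. access K: HIT, count now 2. Cache: [K(c=2) Z(c=11) I(c=13)]
  36. access Z: HIT, count now 12. Cache: [K(c=2) Z(c=12) I(c=13)]
  37. access I: HIT, count now 14. Cache: [K(c=2) Z(c=12) I(c=14)]
  38. access A: MISS, evict K(c=2). Cache: [A(c=1) Z(c=12) I(c=14)]
  39. access K: MISS, evict A(c=1). Cache: [K(c=1) Z(c=12) I(c=14)]
  40. access A: MISS, evict K(c=1). Cache: [A(c=1) Z(c=12) I(c=14)]
Total: 26 hits, 14 misses, 11 evictions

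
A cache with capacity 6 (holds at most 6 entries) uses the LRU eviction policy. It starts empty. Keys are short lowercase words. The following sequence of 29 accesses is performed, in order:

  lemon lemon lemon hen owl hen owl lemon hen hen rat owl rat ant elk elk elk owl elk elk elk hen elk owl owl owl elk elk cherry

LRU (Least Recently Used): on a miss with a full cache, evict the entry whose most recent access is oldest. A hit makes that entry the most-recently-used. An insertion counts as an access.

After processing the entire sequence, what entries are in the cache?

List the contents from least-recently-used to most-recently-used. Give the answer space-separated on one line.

Answer: rat ant hen owl elk cherry

Derivation:
LRU simulation (capacity=6):
  1. access lemon: MISS. Cache (LRU->MRU): [lemon]
  2. access lemon: HIT. Cache (LRU->MRU): [lemon]
  3. access lemon: HIT. Cache (LRU->MRU): [lemon]
  4. access hen: MISS. Cache (LRU->MRU): [lemon hen]
  5. access owl: MISS. Cache (LRU->MRU): [lemon hen owl]
  6. access hen: HIT. Cache (LRU->MRU): [lemon owl hen]
  7. access owl: HIT. Cache (LRU->MRU): [lemon hen owl]
  8. access lemon: HIT. Cache (LRU->MRU): [hen owl lemon]
  9. access hen: HIT. Cache (LRU->MRU): [owl lemon hen]
  10. access hen: HIT. Cache (LRU->MRU): [owl lemon hen]
  11. access rat: MISS. Cache (LRU->MRU): [owl lemon hen rat]
  12. access owl: HIT. Cache (LRU->MRU): [lemon hen rat owl]
  13. access rat: HIT. Cache (LRU->MRU): [lemon hen owl rat]
  14. access ant: MISS. Cache (LRU->MRU): [lemon hen owl rat ant]
  15. access elk: MISS. Cache (LRU->MRU): [lemon hen owl rat ant elk]
  16. access elk: HIT. Cache (LRU->MRU): [lemon hen owl rat ant elk]
  17. access elk: HIT. Cache (LRU->MRU): [lemon hen owl rat ant elk]
  18. access owl: HIT. Cache (LRU->MRU): [lemon hen rat ant elk owl]
  19. access elk: HIT. Cache (LRU->MRU): [lemon hen rat ant owl elk]
  20. access elk: HIT. Cache (LRU->MRU): [lemon hen rat ant owl elk]
  21. access elk: HIT. Cache (LRU->MRU): [lemon hen rat ant owl elk]
  22. access hen: HIT. Cache (LRU->MRU): [lemon rat ant owl elk hen]
  23. access elk: HIT. Cache (LRU->MRU): [lemon rat ant owl hen elk]
  24. access owl: HIT. Cache (LRU->MRU): [lemon rat ant hen elk owl]
  25. access owl: HIT. Cache (LRU->MRU): [lemon rat ant hen elk owl]
  26. access owl: HIT. Cache (LRU->MRU): [lemon rat ant hen elk owl]
  27. access elk: HIT. Cache (LRU->MRU): [lemon rat ant hen owl elk]
  28. access elk: HIT. Cache (LRU->MRU): [lemon rat ant hen owl elk]
  29. access cherry: MISS, evict lemon. Cache (LRU->MRU): [rat ant hen owl elk cherry]
Total: 22 hits, 7 misses, 1 evictions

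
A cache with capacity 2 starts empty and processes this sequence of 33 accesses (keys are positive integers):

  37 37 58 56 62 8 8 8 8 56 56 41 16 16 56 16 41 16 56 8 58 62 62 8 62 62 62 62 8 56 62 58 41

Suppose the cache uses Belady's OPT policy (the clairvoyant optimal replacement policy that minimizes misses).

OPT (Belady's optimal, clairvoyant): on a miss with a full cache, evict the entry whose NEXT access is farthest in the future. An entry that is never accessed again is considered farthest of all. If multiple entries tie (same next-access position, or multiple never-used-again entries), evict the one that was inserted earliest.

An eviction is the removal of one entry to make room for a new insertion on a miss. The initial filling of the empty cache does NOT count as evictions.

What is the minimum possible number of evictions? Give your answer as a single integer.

Answer: 13

Derivation:
OPT (Belady) simulation (capacity=2):
  1. access 37: MISS. Cache: [37]
  2. access 37: HIT. Next use of 37: never. Cache: [37]
  3. access 58: MISS. Cache: [37 58]
  4. access 56: MISS, evict 37 (next use: never). Cache: [58 56]
  5. access 62: MISS, evict 58 (next use: step 21). Cache: [56 62]
  6. access 8: MISS, evict 62 (next use: step 22). Cache: [56 8]
  7. access 8: HIT. Next use of 8: step 8. Cache: [56 8]
  8. access 8: HIT. Next use of 8: step 9. Cache: [56 8]
  9. access 8: HIT. Next use of 8: step 20. Cache: [56 8]
  10. access 56: HIT. Next use of 56: step 11. Cache: [56 8]
  11. access 56: HIT. Next use of 56: step 15. Cache: [56 8]
  12. access 41: MISS, evict 8 (next use: step 20). Cache: [56 41]
  13. access 16: MISS, evict 41 (next use: step 17). Cache: [56 16]
  14. access 16: HIT. Next use of 16: step 16. Cache: [56 16]
  15. access 56: HIT. Next use of 56: step 19. Cache: [56 16]
  16. access 16: HIT. Next use of 16: step 18. Cache: [56 16]
  17. access 41: MISS, evict 56 (next use: step 19). Cache: [16 41]
  18. access 16: HIT. Next use of 16: never. Cache: [16 41]
  19. access 56: MISS, evict 16 (next use: never). Cache: [41 56]
  20. access 8: MISS, evict 41 (next use: step 33). Cache: [56 8]
  21. access 58: MISS, evict 56 (next use: step 30). Cache: [8 58]
  22. access 62: MISS, evict 58 (next use: step 32). Cache: [8 62]
  23. access 62: HIT. Next use of 62: step 25. Cache: [8 62]
  24. access 8: HIT. Next use of 8: step 29. Cache: [8 62]
  25. access 62: HIT. Next use of 62: step 26. Cache: [8 62]
  26. access 62: HIT. Next use of 62: step 27. Cache: [8 62]
  27. access 62: HIT. Next use of 62: step 28. Cache: [8 62]
  28. access 62: HIT. Next use of 62: step 31. Cache: [8 62]
  29. access 8: HIT. Next use of 8: never. Cache: [8 62]
  30. access 56: MISS, evict 8 (next use: never). Cache: [62 56]
  31. access 62: HIT. Next use of 62: never. Cache: [62 56]
  32. access 58: MISS, evict 62 (next use: never). Cache: [56 58]
  33. access 41: MISS, evict 56 (next use: never). Cache: [58 41]
Total: 18 hits, 15 misses, 13 evictions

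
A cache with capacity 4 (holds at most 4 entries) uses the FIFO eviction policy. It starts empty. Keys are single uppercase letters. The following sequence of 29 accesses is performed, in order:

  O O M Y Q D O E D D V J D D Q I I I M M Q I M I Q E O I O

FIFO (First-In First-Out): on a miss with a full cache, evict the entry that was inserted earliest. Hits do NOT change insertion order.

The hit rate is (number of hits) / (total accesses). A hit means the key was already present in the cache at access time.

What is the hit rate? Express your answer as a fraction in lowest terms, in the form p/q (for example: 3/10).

Answer: 14/29

Derivation:
FIFO simulation (capacity=4):
  1. access O: MISS. Cache (old->new): [O]
  2. access O: HIT. Cache (old->new): [O]
  3. access M: MISS. Cache (old->new): [O M]
  4. access Y: MISS. Cache (old->new): [O M Y]
  5. access Q: MISS. Cache (old->new): [O M Y Q]
  6. access D: MISS, evict O. Cache (old->new): [M Y Q D]
  7. access O: MISS, evict M. Cache (old->new): [Y Q D O]
  8. access E: MISS, evict Y. Cache (old->new): [Q D O E]
  9. access D: HIT. Cache (old->new): [Q D O E]
  10. access D: HIT. Cache (old->new): [Q D O E]
  11. access V: MISS, evict Q. Cache (old->new): [D O E V]
  12. access J: MISS, evict D. Cache (old->new): [O E V J]
  13. access D: MISS, evict O. Cache (old->new): [E V J D]
  14. access D: HIT. Cache (old->new): [E V J D]
  15. access Q: MISS, evict E. Cache (old->new): [V J D Q]
  16. access I: MISS, evict V. Cache (old->new): [J D Q I]
  17. access I: HIT. Cache (old->new): [J D Q I]
  18. access I: HIT. Cache (old->new): [J D Q I]
  19. access M: MISS, evict J. Cache (old->new): [D Q I M]
  20. access M: HIT. Cache (old->new): [D Q I M]
  21. access Q: HIT. Cache (old->new): [D Q I M]
  22. access I: HIT. Cache (old->new): [D Q I M]
  23. access M: HIT. Cache (old->new): [D Q I M]
  24. access I: HIT. Cache (old->new): [D Q I M]
  25. access Q: HIT. Cache (old->new): [D Q I M]
  26. access E: MISS, evict D. Cache (old->new): [Q I M E]
  27. access O: MISS, evict Q. Cache (old->new): [I M E O]
  28. access I: HIT. Cache (old->new): [I M E O]
  29. access O: HIT. Cache (old->new): [I M E O]
Total: 14 hits, 15 misses, 11 evictions

Hit rate = 14/29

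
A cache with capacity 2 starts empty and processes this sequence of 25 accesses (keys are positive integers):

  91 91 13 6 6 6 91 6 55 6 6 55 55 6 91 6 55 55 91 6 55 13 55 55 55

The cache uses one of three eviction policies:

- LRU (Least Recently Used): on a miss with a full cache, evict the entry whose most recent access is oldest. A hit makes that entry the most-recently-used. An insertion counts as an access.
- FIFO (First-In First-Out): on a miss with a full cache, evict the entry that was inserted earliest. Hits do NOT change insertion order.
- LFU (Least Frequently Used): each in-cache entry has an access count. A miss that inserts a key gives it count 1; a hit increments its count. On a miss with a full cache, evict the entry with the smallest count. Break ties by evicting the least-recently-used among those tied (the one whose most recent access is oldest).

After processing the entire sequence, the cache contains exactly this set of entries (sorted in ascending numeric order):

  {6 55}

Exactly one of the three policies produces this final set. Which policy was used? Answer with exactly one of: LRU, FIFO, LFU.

Simulating under each policy and comparing final sets:
  LRU: final set = {13 55} -> differs
  FIFO: final set = {13 55} -> differs
  LFU: final set = {6 55} -> MATCHES target
Only LFU produces the target set.

Answer: LFU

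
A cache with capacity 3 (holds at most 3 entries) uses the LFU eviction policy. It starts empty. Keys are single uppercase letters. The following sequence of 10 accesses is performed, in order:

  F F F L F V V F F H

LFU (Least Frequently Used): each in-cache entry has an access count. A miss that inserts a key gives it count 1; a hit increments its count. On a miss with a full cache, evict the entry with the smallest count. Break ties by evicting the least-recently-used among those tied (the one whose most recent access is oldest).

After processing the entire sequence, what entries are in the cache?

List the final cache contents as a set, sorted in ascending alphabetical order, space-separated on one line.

Answer: F H V

Derivation:
LFU simulation (capacity=3):
  1. access F: MISS. Cache: [F(c=1)]
  2. access F: HIT, count now 2. Cache: [F(c=2)]
  3. access F: HIT, count now 3. Cache: [F(c=3)]
  4. access L: MISS. Cache: [L(c=1) F(c=3)]
  5. access F: HIT, count now 4. Cache: [L(c=1) F(c=4)]
  6. access V: MISS. Cache: [L(c=1) V(c=1) F(c=4)]
  7. access V: HIT, count now 2. Cache: [L(c=1) V(c=2) F(c=4)]
  8. access F: HIT, count now 5. Cache: [L(c=1) V(c=2) F(c=5)]
  9. access F: HIT, count now 6. Cache: [L(c=1) V(c=2) F(c=6)]
  10. access H: MISS, evict L(c=1). Cache: [H(c=1) V(c=2) F(c=6)]
Total: 6 hits, 4 misses, 1 evictions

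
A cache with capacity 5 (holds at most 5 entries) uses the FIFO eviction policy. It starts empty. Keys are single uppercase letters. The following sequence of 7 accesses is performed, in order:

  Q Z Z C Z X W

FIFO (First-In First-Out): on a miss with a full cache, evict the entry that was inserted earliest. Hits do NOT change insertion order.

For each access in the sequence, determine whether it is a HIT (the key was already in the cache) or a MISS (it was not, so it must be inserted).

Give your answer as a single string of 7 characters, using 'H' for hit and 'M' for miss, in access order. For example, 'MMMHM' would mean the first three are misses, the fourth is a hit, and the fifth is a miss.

FIFO simulation (capacity=5):
  1. access Q: MISS. Cache (old->new): [Q]
  2. access Z: MISS. Cache (old->new): [Q Z]
  3. access Z: HIT. Cache (old->new): [Q Z]
  4. access C: MISS. Cache (old->new): [Q Z C]
  5. access Z: HIT. Cache (old->new): [Q Z C]
  6. access X: MISS. Cache (old->new): [Q Z C X]
  7. access W: MISS. Cache (old->new): [Q Z C X W]
Total: 2 hits, 5 misses, 0 evictions

Answer: MMHMHMM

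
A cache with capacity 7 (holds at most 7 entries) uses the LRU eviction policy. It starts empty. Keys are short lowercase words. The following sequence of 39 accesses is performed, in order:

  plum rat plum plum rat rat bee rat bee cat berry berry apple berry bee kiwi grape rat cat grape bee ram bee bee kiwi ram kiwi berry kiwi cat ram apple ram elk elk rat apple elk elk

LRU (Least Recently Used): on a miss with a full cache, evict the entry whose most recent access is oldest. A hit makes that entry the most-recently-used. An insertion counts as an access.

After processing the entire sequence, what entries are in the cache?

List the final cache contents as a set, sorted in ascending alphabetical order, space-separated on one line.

LRU simulation (capacity=7):
  1. access plum: MISS. Cache (LRU->MRU): [plum]
  2. access rat: MISS. Cache (LRU->MRU): [plum rat]
  3. access plum: HIT. Cache (LRU->MRU): [rat plum]
  4. access plum: HIT. Cache (LRU->MRU): [rat plum]
  5. access rat: HIT. Cache (LRU->MRU): [plum rat]
  6. access rat: HIT. Cache (LRU->MRU): [plum rat]
  7. access bee: MISS. Cache (LRU->MRU): [plum rat bee]
  8. access rat: HIT. Cache (LRU->MRU): [plum bee rat]
  9. access bee: HIT. Cache (LRU->MRU): [plum rat bee]
  10. access cat: MISS. Cache (LRU->MRU): [plum rat bee cat]
  11. access berry: MISS. Cache (LRU->MRU): [plum rat bee cat berry]
  12. access berry: HIT. Cache (LRU->MRU): [plum rat bee cat berry]
  13. access apple: MISS. Cache (LRU->MRU): [plum rat bee cat berry apple]
  14. access berry: HIT. Cache (LRU->MRU): [plum rat bee cat apple berry]
  15. access bee: HIT. Cache (LRU->MRU): [plum rat cat apple berry bee]
  16. access kiwi: MISS. Cache (LRU->MRU): [plum rat cat apple berry bee kiwi]
  17. access grape: MISS, evict plum. Cache (LRU->MRU): [rat cat apple berry bee kiwi grape]
  18. access rat: HIT. Cache (LRU->MRU): [cat apple berry bee kiwi grape rat]
  19. access cat: HIT. Cache (LRU->MRU): [apple berry bee kiwi grape rat cat]
  20. access grape: HIT. Cache (LRU->MRU): [apple berry bee kiwi rat cat grape]
  21. access bee: HIT. Cache (LRU->MRU): [apple berry kiwi rat cat grape bee]
  22. access ram: MISS, evict apple. Cache (LRU->MRU): [berry kiwi rat cat grape bee ram]
  23. access bee: HIT. Cache (LRU->MRU): [berry kiwi rat cat grape ram bee]
  24. access bee: HIT. Cache (LRU->MRU): [berry kiwi rat cat grape ram bee]
  25. access kiwi: HIT. Cache (LRU->MRU): [berry rat cat grape ram bee kiwi]
  26. access ram: HIT. Cache (LRU->MRU): [berry rat cat grape bee kiwi ram]
  27. access kiwi: HIT. Cache (LRU->MRU): [berry rat cat grape bee ram kiwi]
  28. access berry: HIT. Cache (LRU->MRU): [rat cat grape bee ram kiwi berry]
  29. access kiwi: HIT. Cache (LRU->MRU): [rat cat grape bee ram berry kiwi]
  30. access cat: HIT. Cache (LRU->MRU): [rat grape bee ram berry kiwi cat]
  31. access ram: HIT. Cache (LRU->MRU): [rat grape bee berry kiwi cat ram]
  32. access apple: MISS, evict rat. Cache (LRU->MRU): [grape bee berry kiwi cat ram apple]
  33. access ram: HIT. Cache (LRU->MRU): [grape bee berry kiwi cat apple ram]
  34. access elk: MISS, evict grape. Cache (LRU->MRU): [bee berry kiwi cat apple ram elk]
  35. access elk: HIT. Cache (LRU->MRU): [bee berry kiwi cat apple ram elk]
  36. access rat: MISS, evict bee. Cache (LRU->MRU): [berry kiwi cat apple ram elk rat]
  37. access apple: HIT. Cache (LRU->MRU): [berry kiwi cat ram elk rat apple]
  38. access elk: HIT. Cache (LRU->MRU): [berry kiwi cat ram rat apple elk]
  39. access elk: HIT. Cache (LRU->MRU): [berry kiwi cat ram rat apple elk]
Total: 27 hits, 12 misses, 5 evictions

Answer: apple berry cat elk kiwi ram rat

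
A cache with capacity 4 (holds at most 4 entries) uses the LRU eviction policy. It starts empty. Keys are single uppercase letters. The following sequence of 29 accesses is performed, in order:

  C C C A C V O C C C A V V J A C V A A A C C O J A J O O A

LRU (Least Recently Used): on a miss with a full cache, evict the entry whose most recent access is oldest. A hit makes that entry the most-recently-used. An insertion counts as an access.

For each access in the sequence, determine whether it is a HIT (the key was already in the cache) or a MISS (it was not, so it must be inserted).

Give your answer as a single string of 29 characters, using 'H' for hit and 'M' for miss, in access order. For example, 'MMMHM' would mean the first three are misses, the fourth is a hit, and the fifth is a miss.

Answer: MHHMHMMHHHHHHMHHHHHHHHMMHHHHH

Derivation:
LRU simulation (capacity=4):
  1. access C: MISS. Cache (LRU->MRU): [C]
  2. access C: HIT. Cache (LRU->MRU): [C]
  3. access C: HIT. Cache (LRU->MRU): [C]
  4. access A: MISS. Cache (LRU->MRU): [C A]
  5. access C: HIT. Cache (LRU->MRU): [A C]
  6. access V: MISS. Cache (LRU->MRU): [A C V]
  7. access O: MISS. Cache (LRU->MRU): [A C V O]
  8. access C: HIT. Cache (LRU->MRU): [A V O C]
  9. access C: HIT. Cache (LRU->MRU): [A V O C]
  10. access C: HIT. Cache (LRU->MRU): [A V O C]
  11. access A: HIT. Cache (LRU->MRU): [V O C A]
  12. access V: HIT. Cache (LRU->MRU): [O C A V]
  13. access V: HIT. Cache (LRU->MRU): [O C A V]
  14. access J: MISS, evict O. Cache (LRU->MRU): [C A V J]
  15. access A: HIT. Cache (LRU->MRU): [C V J A]
  16. access C: HIT. Cache (LRU->MRU): [V J A C]
  17. access V: HIT. Cache (LRU->MRU): [J A C V]
  18. access A: HIT. Cache (LRU->MRU): [J C V A]
  19. access A: HIT. Cache (LRU->MRU): [J C V A]
  20. access A: HIT. Cache (LRU->MRU): [J C V A]
  21. access C: HIT. Cache (LRU->MRU): [J V A C]
  22. access C: HIT. Cache (LRU->MRU): [J V A C]
  23. access O: MISS, evict J. Cache (LRU->MRU): [V A C O]
  24. access J: MISS, evict V. Cache (LRU->MRU): [A C O J]
  25. access A: HIT. Cache (LRU->MRU): [C O J A]
  26. access J: HIT. Cache (LRU->MRU): [C O A J]
  27. access O: HIT. Cache (LRU->MRU): [C A J O]
  28. access O: HIT. Cache (LRU->MRU): [C A J O]
  29. access A: HIT. Cache (LRU->MRU): [C J O A]
Total: 22 hits, 7 misses, 3 evictions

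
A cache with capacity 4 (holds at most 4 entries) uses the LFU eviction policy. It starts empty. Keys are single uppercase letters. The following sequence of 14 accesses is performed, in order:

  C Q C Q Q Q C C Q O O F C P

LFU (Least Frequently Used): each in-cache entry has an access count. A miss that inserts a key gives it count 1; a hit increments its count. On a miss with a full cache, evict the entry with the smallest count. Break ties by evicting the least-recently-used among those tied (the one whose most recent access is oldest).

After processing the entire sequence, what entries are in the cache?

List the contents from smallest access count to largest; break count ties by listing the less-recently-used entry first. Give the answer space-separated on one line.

LFU simulation (capacity=4):
  1. access C: MISS. Cache: [C(c=1)]
  2. access Q: MISS. Cache: [C(c=1) Q(c=1)]
  3. access C: HIT, count now 2. Cache: [Q(c=1) C(c=2)]
  4. access Q: HIT, count now 2. Cache: [C(c=2) Q(c=2)]
  5. access Q: HIT, count now 3. Cache: [C(c=2) Q(c=3)]
  6. access Q: HIT, count now 4. Cache: [C(c=2) Q(c=4)]
  7. access C: HIT, count now 3. Cache: [C(c=3) Q(c=4)]
  8. access C: HIT, count now 4. Cache: [Q(c=4) C(c=4)]
  9. access Q: HIT, count now 5. Cache: [C(c=4) Q(c=5)]
  10. access O: MISS. Cache: [O(c=1) C(c=4) Q(c=5)]
  11. access O: HIT, count now 2. Cache: [O(c=2) C(c=4) Q(c=5)]
  12. access F: MISS. Cache: [F(c=1) O(c=2) C(c=4) Q(c=5)]
  13. access C: HIT, count now 5. Cache: [F(c=1) O(c=2) Q(c=5) C(c=5)]
  14. access P: MISS, evict F(c=1). Cache: [P(c=1) O(c=2) Q(c=5) C(c=5)]
Total: 9 hits, 5 misses, 1 evictions

Answer: P O Q C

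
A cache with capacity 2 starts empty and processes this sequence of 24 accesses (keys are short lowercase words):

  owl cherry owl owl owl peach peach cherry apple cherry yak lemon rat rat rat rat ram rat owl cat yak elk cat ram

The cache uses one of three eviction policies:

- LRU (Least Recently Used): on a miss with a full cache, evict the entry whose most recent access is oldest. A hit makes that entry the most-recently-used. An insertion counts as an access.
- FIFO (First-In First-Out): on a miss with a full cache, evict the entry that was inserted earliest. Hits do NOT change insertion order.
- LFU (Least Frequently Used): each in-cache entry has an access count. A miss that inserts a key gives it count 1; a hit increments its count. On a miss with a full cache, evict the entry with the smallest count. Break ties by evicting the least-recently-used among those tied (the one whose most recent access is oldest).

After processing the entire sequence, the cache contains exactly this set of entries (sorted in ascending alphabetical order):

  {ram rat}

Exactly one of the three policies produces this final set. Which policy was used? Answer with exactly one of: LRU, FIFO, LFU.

Answer: LFU

Derivation:
Simulating under each policy and comparing final sets:
  LRU: final set = {cat ram} -> differs
  FIFO: final set = {cat ram} -> differs
  LFU: final set = {ram rat} -> MATCHES target
Only LFU produces the target set.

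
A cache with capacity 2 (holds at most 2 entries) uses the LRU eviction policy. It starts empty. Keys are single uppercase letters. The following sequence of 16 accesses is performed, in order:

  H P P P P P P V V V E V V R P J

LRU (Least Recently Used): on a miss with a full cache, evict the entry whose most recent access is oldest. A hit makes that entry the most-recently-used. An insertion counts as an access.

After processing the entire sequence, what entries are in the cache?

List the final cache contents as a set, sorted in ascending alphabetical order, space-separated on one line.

LRU simulation (capacity=2):
  1. access H: MISS. Cache (LRU->MRU): [H]
  2. access P: MISS. Cache (LRU->MRU): [H P]
  3. access P: HIT. Cache (LRU->MRU): [H P]
  4. access P: HIT. Cache (LRU->MRU): [H P]
  5. access P: HIT. Cache (LRU->MRU): [H P]
  6. access P: HIT. Cache (LRU->MRU): [H P]
  7. access P: HIT. Cache (LRU->MRU): [H P]
  8. access V: MISS, evict H. Cache (LRU->MRU): [P V]
  9. access V: HIT. Cache (LRU->MRU): [P V]
  10. access V: HIT. Cache (LRU->MRU): [P V]
  11. access E: MISS, evict P. Cache (LRU->MRU): [V E]
  12. access V: HIT. Cache (LRU->MRU): [E V]
  13. access V: HIT. Cache (LRU->MRU): [E V]
  14. access R: MISS, evict E. Cache (LRU->MRU): [V R]
  15. access P: MISS, evict V. Cache (LRU->MRU): [R P]
  16. access J: MISS, evict R. Cache (LRU->MRU): [P J]
Total: 9 hits, 7 misses, 5 evictions

Answer: J P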